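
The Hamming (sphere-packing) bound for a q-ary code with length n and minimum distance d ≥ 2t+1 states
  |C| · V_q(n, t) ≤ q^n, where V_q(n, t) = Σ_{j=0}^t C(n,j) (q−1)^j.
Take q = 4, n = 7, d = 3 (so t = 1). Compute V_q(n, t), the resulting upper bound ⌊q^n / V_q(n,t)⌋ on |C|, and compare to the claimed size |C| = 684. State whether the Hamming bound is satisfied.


V_q(n, t) = 22, q^n = 16384, Hamming bound = 744, |C| = 684 ≤ bound (satisfied).

Step 1: Compute V_q(n, t) = Σ_{j=0}^1 C(n, j) (q−1)^j.
  j = 0: C(7,0)·(3)^0 = 1·1 = 1.
  j = 1: C(7,1)·(3)^1 = 7·3 = 21.
  V_q(n, t) = 1 + 21 = 22.
Step 2: q^n = 4^7 = 16384.
Step 3: Hamming bound ⌊q^n / V_q(n,t)⌋ = ⌊16384/22⌋ = 744.
Step 4: Compare |C| = 684 to 744: satisfied.
The claimed |C| lies below the Hamming bound.


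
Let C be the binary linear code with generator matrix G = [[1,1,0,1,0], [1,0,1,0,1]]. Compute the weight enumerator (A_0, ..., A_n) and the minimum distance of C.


Weight distribution: A_0 = 1, A_3 = 2, A_4 = 1. Minimum distance d = 3.

Enumerate all 2^2 = 4 messages m ∈ F_2^2.
For each, compute codeword c = mG in F_2^5, then tally its weight.
  m = 00 → c = 00000, weight = 0.
  m = 10 → c = 11010, weight = 3.
  m = 01 → c = 10101, weight = 3.
  m = 11 → c = 01111, weight = 4.
Tally weights:
  weight 0: 1 codewords.
  weight 3: 2 codewords.
  weight 4: 1 codewords.
Minimum distance d = smallest w > 0 with A_w > 0 = 3.
Sanity: Σ A_w = 4 = 2^2 = 4 ✓.


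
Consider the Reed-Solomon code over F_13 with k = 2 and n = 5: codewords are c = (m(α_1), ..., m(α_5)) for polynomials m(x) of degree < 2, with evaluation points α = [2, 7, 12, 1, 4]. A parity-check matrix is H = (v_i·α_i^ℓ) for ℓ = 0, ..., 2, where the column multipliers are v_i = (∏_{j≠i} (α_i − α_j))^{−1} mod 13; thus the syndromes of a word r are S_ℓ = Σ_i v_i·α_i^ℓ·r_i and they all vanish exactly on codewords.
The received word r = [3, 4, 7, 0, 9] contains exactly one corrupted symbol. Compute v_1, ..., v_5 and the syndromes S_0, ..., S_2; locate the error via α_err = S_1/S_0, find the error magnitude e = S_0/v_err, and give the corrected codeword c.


S = (5, 9, 11), error at position 2, error magnitude e = 12, c = [3, 5, 7, 0, 9].

Step 1: column multipliers v_i = (∏_{j≠i}(α_i − α_j))^{−1} mod 13.
  i = 1 (α = 2): (2−7)(2−12)(2−1)(2−4) = (−5)·(−10)·1·(−2) = −100 ≡ 4, so v_1 = 4^{−1} = 10 (mod 13).
  i = 2 (α = 7): (7−2)(7−12)(7−1)(7−4) = 5·(−5)·6·3 = −450 ≡ 5, so v_2 = 5^{−1} = 8 (mod 13).
  i = 3 (α = 12): (12−2)(12−7)(12−1)(12−4) = 10·5·11·8 = 4400 ≡ 6, so v_3 = 6^{−1} = 11 (mod 13).
  i = 4 (α = 1): (1−2)(1−7)(1−12)(1−4) = (−1)·(−6)·(−11)·(−3) = 198 ≡ 3, so v_4 = 3^{−1} = 9 (mod 13).
  i = 5 (α = 4): (4−2)(4−7)(4−12)(4−1) = 2·(−3)·(−8)·3 = 144 ≡ 1, so v_5 = 1^{−1} = 1 (mod 13).
  v = [10, 8, 11, 9, 1].
Step 2: syndromes of r = [3, 4, 7, 0, 9] (all sums mod 13).
  S_0 = Σ v_i r_i = 10·3 + 8·4 + 11·7 + 9·0 + 1·9 = 148 ≡ 5.
  S_1 = Σ v_i α_i r_i = 10·2·3 + 8·7·4 + 11·12·7 + 9·1·0 + 1·4·9 = 1244 ≡ 9.
  α_i^2 mod 13 = [4, 10, 1, 1, 3].
  S_2 = Σ v_i α_i^2 r_i = 10·4·3 + 8·10·4 + 11·1·7 + 9·1·0 + 1·3·9 = 544 ≡ 11.
  S = (5, 9, 11) ≠ 0, so r is not a codeword (an error is present).
Step 3: locate the error. For a single error e at position i, S_ℓ = v_i·e·α_i^ℓ, so α_err = S_1/S_0.
  S_0^{−1} = 5^{−1} = 8 (mod 13), so α_err = 9·8 = 72 ≡ 7 = α_2. Error position i = 2.
  Consistency check: S_2/S_1 = 11·3 = 33 ≡ 7 = α_err ✓ (single-error assumption holds).
Step 4: error magnitude e = S_0/v_2 = S_0·∏_{j≠2}(α_2 − α_j) = 5·5 = 25 ≡ 12 (mod 13).
Step 5: correct position 2: c_2 = r_2 − e = 4 − 12 ≡ 5 (mod 13). Hence c = [3, 5, 7, 0, 9].
  Check: interpolating c through the α_i gives m(x) = 10 + 3·x (degree < 2) with m(α_i) = c_i for every i, so c is indeed a codeword.


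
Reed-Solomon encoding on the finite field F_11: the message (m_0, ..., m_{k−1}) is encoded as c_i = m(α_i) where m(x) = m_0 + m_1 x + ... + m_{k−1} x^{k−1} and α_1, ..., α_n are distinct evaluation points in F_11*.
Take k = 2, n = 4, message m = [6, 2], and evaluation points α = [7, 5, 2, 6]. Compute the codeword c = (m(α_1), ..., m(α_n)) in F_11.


c = [9, 5, 10, 7]

Message polynomial: m(x) = 6 + 2·x (mod 11).
For each evaluation point α_i, compute m(α_i) mod 11:
  α_1 = 7: Horner steps 2 → 9, so m(7) = 9.
  α_2 = 5: Horner steps 2 → 5, so m(5) = 5.
  α_3 = 2: Horner steps 2 → 10, so m(2) = 10.
  α_4 = 6: Horner steps 2 → 7, so m(6) = 7.
Codeword c = [9, 5, 10, 7] ∈ F_11^4.


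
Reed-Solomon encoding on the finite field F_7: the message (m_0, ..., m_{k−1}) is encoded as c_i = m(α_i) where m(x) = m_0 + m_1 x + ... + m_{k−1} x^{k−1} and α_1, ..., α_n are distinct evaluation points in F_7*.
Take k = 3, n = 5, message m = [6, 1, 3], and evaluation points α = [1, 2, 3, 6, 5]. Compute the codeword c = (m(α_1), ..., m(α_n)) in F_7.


c = [3, 6, 1, 1, 2]

Message polynomial: m(x) = 6 + 1·x + 3·x^2 (mod 7).
For each evaluation point α_i, compute m(α_i) mod 7:
  α_1 = 1: Horner steps 3 → 4 → 3, so m(1) = 3.
  α_2 = 2: Horner steps 3 → 0 → 6, so m(2) = 6.
  α_3 = 3: Horner steps 3 → 3 → 1, so m(3) = 1.
  α_4 = 6: Horner steps 3 → 5 → 1, so m(6) = 1.
  α_5 = 5: Horner steps 3 → 2 → 2, so m(5) = 2.
Codeword c = [3, 6, 1, 1, 2] ∈ F_7^5.


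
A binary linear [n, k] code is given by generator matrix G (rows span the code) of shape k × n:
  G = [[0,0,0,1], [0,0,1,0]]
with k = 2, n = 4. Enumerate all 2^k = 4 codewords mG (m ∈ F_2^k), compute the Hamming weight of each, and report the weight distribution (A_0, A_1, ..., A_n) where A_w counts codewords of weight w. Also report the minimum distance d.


Weight distribution: A_0 = 1, A_1 = 2, A_2 = 1. Minimum distance d = 1.

Enumerate all 2^2 = 4 messages m ∈ F_2^2.
For each, compute codeword c = mG in F_2^4, then tally its weight.
  m = 00 → c = 0000, weight = 0.
  m = 10 → c = 0001, weight = 1.
  m = 01 → c = 0010, weight = 1.
  m = 11 → c = 0011, weight = 2.
Tally weights:
  weight 0: 1 codewords.
  weight 1: 2 codewords.
  weight 2: 1 codewords.
Minimum distance d = smallest w > 0 with A_w > 0 = 1.
Sanity: Σ A_w = 4 = 2^2 = 4 ✓.


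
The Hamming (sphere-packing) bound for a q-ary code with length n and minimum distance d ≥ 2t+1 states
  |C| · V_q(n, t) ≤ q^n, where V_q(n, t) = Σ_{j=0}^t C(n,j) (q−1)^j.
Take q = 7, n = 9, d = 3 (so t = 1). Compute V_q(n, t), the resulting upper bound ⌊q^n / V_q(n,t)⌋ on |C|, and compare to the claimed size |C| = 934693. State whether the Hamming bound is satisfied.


V_q(n, t) = 55, q^n = 40353607, Hamming bound = 733701, |C| = 934693 > bound (violated).

Step 1: Compute V_q(n, t) = Σ_{j=0}^1 C(n, j) (q−1)^j.
  j = 0: C(9,0)·(6)^0 = 1·1 = 1.
  j = 1: C(9,1)·(6)^1 = 9·6 = 54.
  V_q(n, t) = 1 + 54 = 55.
Step 2: q^n = 7^9 = 40353607.
Step 3: Hamming bound ⌊q^n / V_q(n,t)⌋ = ⌊40353607/55⌋ = 733701.
Step 4: Compare |C| = 934693 to 733701: violated.
The claimed |C| lies above the Hamming bound, so no 7-ary code of length 9 with d ≥ 3 can have 934693 codewords.


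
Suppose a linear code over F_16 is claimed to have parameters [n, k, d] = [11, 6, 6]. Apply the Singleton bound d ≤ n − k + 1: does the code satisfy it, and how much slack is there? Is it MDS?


Singleton RHS = n − k + 1 = 6, slack = 0, bound satisfied, MDS.

Singleton bound: d ≤ n − k + 1.
Here n = 11, k = 6, so n − k + 1 = 6.
Given d = 6, check d ≤ 6: YES.
Slack = (n − k + 1) − d = 0.
The code is MDS (slack = 0).
Description: the claimed parameters are [11, 6, 6]_16; such a code would be MDS (meets Singleton bound).


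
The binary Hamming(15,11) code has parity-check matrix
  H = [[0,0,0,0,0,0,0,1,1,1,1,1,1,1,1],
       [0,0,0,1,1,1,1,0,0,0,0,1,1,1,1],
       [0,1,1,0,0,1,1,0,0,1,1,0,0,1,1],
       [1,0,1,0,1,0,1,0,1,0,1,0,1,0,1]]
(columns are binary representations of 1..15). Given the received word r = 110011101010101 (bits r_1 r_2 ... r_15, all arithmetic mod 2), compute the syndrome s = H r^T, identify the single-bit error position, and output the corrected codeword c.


s = (0, 1, 1, 1)^T, error position = 7, corrected codeword c = 110011001010101

Compute s = H r^T mod 2 one row at a time:
  s_1 = 0 + 1 + 0 + 1 + 0 + 1 + 0 + 1 = 4 ≡ 0 (mod 2).
  s_2 = 0 + 1 + 1 + 1 + 0 + 1 + 0 + 1 = 5 ≡ 1 (mod 2).
  s_3 = 1 + 0 + 1 + 1 + 0 + 1 + 0 + 1 = 5 ≡ 1 (mod 2).
  s_4 = 1 + 0 + 1 + 1 + 1 + 1 + 1 + 1 = 7 ≡ 1 (mod 2).
s = (0, 1, 1, 1)^T — this equals column 7 of H (binary 0111), so error is at position 7.
Correct: flip bit 7 of r = 110011101010101 to get c = 110011001010101.


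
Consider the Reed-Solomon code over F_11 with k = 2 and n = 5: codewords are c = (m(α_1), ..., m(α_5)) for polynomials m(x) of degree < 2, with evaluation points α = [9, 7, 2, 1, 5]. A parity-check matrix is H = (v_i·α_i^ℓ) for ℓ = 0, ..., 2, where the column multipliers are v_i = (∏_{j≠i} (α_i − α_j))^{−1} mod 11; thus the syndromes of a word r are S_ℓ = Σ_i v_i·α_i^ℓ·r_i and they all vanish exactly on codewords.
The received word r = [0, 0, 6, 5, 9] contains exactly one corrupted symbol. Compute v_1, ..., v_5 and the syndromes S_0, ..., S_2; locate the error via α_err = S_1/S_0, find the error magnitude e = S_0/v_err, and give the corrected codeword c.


S = (8, 6, 10), error at position 1, error magnitude e = 9, c = [2, 0, 6, 5, 9].

Step 1: column multipliers v_i = (∏_{j≠i}(α_i − α_j))^{−1} mod 11.
  i = 1 (α = 9): (9−7)(9−2)(9−1)(9−5) = 2·7·8·4 = 448 ≡ 8, so v_1 = 8^{−1} = 7 (mod 11).
  i = 2 (α = 7): (7−9)(7−2)(7−1)(7−5) = (−2)·5·6·2 = −120 ≡ 1, so v_2 = 1^{−1} = 1 (mod 11).
  i = 3 (α = 2): (2−9)(2−7)(2−1)(2−5) = (−7)·(−5)·1·(−3) = −105 ≡ 5, so v_3 = 5^{−1} = 9 (mod 11).
  i = 4 (α = 1): (1−9)(1−7)(1−2)(1−5) = (−8)·(−6)·(−1)·(−4) = 192 ≡ 5, so v_4 = 5^{−1} = 9 (mod 11).
  i = 5 (α = 5): (5−9)(5−7)(5−2)(5−1) = (−4)·(−2)·3·4 = 96 ≡ 8, so v_5 = 8^{−1} = 7 (mod 11).
  v = [7, 1, 9, 9, 7].
Step 2: syndromes of r = [0, 0, 6, 5, 9] (all sums mod 11).
  S_0 = Σ v_i r_i = 7·0 + 1·0 + 9·6 + 9·5 + 7·9 = 162 ≡ 8.
  S_1 = Σ v_i α_i r_i = 7·9·0 + 1·7·0 + 9·2·6 + 9·1·5 + 7·5·9 = 468 ≡ 6.
  α_i^2 mod 11 = [4, 5, 4, 1, 3].
  S_2 = Σ v_i α_i^2 r_i = 7·4·0 + 1·5·0 + 9·4·6 + 9·1·5 + 7·3·9 = 450 ≡ 10.
  S = (8, 6, 10) ≠ 0, so r is not a codeword (an error is present).
Step 3: locate the error. For a single error e at position i, S_ℓ = v_i·e·α_i^ℓ, so α_err = S_1/S_0.
  S_0^{−1} = 8^{−1} = 7 (mod 11), so α_err = 6·7 = 42 ≡ 9 = α_1. Error position i = 1.
  Consistency check: S_2/S_1 = 10·2 = 20 ≡ 9 = α_err ✓ (single-error assumption holds).
Step 4: error magnitude e = S_0/v_1 = S_0·∏_{j≠1}(α_1 − α_j) = 8·8 = 64 ≡ 9 (mod 11).
Step 5: correct position 1: c_1 = r_1 − e = 0 − 9 ≡ 2 (mod 11). Hence c = [2, 0, 6, 5, 9].
  Check: interpolating c through the α_i gives m(x) = 4 + 1·x (degree < 2) with m(α_i) = c_i for every i, so c is indeed a codeword.


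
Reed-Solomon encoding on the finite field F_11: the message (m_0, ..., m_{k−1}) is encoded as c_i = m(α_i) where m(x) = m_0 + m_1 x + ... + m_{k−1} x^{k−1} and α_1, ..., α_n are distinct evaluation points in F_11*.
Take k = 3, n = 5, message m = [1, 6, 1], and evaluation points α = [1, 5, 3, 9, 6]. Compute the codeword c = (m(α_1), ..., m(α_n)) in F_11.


c = [8, 1, 6, 4, 7]

Message polynomial: m(x) = 1 + 6·x + 1·x^2 (mod 11).
For each evaluation point α_i, compute m(α_i) mod 11:
  α_1 = 1: Horner steps 1 → 7 → 8, so m(1) = 8.
  α_2 = 5: Horner steps 1 → 0 → 1, so m(5) = 1.
  α_3 = 3: Horner steps 1 → 9 → 6, so m(3) = 6.
  α_4 = 9: Horner steps 1 → 4 → 4, so m(9) = 4.
  α_5 = 6: Horner steps 1 → 1 → 7, so m(6) = 7.
Codeword c = [8, 1, 6, 4, 7] ∈ F_11^5.


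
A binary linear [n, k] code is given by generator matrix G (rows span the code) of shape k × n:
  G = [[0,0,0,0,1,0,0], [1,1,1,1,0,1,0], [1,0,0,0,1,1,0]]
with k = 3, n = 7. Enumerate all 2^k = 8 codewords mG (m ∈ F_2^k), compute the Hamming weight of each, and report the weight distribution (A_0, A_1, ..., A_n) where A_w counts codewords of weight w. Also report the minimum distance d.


Weight distribution: A_0 = 1, A_1 = 1, A_2 = 1, A_3 = 2, A_4 = 1, A_5 = 1, A_6 = 1. Minimum distance d = 1.

Enumerate all 2^3 = 8 messages m ∈ F_2^3.
For each, compute codeword c = mG in F_2^7, then tally its weight.
  m = 000 → c = 0000000, weight = 0.
  m = 100 → c = 0000100, weight = 1.
  m = 010 → c = 1111010, weight = 5.
  m = 110 → c = 1111110, weight = 6.
  m = 001 → c = 1000110, weight = 3.
  m = 101 → c = 1000010, weight = 2.
  m = 011 → c = 0111100, weight = 4.
  m = 111 → c = 0111000, weight = 3.
Tally weights:
  weight 0: 1 codewords.
  weight 1: 1 codewords.
  weight 2: 1 codewords.
  weight 3: 2 codewords.
  weight 4: 1 codewords.
  weight 5: 1 codewords.
  weight 6: 1 codewords.
Minimum distance d = smallest w > 0 with A_w > 0 = 1.
Sanity: Σ A_w = 8 = 2^3 = 8 ✓.


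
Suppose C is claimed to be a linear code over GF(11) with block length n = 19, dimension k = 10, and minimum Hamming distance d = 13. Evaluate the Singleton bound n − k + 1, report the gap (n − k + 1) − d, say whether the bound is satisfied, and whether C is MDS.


Singleton RHS = n − k + 1 = 10, slack = -3, bound violated (no such code; not MDS).

Singleton bound: d ≤ n − k + 1.
Here n = 19, k = 10, so n − k + 1 = 10.
Given d = 13, check d ≤ 10: NO.
Slack = (n − k + 1) − d = -3.
The slack is negative: d = 13 exceeds n − k + 1 = 10 by 3, so the Singleton bound is violated and no linear [19, 10, 13]_11 code can exist. In particular it is not MDS (MDS requires d = n − k + 1 exactly).
Description: the claimed parameters are [19, 10, 13]_11; such a code would be impossible (violates the Singleton bound).


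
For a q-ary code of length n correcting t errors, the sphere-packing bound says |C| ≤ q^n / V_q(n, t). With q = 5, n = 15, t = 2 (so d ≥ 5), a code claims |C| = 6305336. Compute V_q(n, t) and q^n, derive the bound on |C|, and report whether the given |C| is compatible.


V_q(n, t) = 1741, q^n = 30517578125, Hamming bound = 17528764, |C| = 6305336 ≤ bound (satisfied).

Step 1: Compute V_q(n, t) = Σ_{j=0}^2 C(n, j) (q−1)^j.
  j = 0: C(15,0)·(4)^0 = 1·1 = 1.
  j = 1: C(15,1)·(4)^1 = 15·4 = 60.
  j = 2: C(15,2)·(4)^2 = 105·16 = 1680.
  V_q(n, t) = 1 + 60 + 1680 = 1741.
Step 2: q^n = 5^15 = 30517578125.
Step 3: Hamming bound ⌊q^n / V_q(n,t)⌋ = ⌊30517578125/1741⌋ = 17528764.
Step 4: Compare |C| = 6305336 to 17528764: satisfied.
The claimed |C| lies below the Hamming bound.


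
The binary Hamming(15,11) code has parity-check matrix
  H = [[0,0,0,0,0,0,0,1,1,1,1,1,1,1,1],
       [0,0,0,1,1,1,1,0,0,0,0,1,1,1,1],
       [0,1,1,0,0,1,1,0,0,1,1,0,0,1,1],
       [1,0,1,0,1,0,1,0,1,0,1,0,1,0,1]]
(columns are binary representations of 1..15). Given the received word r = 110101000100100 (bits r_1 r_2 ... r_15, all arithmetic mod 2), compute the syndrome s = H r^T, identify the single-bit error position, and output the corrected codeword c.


s = (0, 1, 1, 0)^T, error position = 6, corrected codeword c = 110100000100100

Compute s = H r^T mod 2 one row at a time:
  s_1 = 0 + 0 + 1 + 0 + 0 + 1 + 0 + 0 = 2 ≡ 0 (mod 2).
  s_2 = 1 + 0 + 1 + 0 + 0 + 1 + 0 + 0 = 3 ≡ 1 (mod 2).
  s_3 = 1 + 0 + 1 + 0 + 1 + 0 + 0 + 0 = 3 ≡ 1 (mod 2).
  s_4 = 1 + 0 + 0 + 0 + 0 + 0 + 1 + 0 = 2 ≡ 0 (mod 2).
s = (0, 1, 1, 0)^T — this equals column 6 of H (binary 0110), so error is at position 6.
Correct: flip bit 6 of r = 110101000100100 to get c = 110100000100100.


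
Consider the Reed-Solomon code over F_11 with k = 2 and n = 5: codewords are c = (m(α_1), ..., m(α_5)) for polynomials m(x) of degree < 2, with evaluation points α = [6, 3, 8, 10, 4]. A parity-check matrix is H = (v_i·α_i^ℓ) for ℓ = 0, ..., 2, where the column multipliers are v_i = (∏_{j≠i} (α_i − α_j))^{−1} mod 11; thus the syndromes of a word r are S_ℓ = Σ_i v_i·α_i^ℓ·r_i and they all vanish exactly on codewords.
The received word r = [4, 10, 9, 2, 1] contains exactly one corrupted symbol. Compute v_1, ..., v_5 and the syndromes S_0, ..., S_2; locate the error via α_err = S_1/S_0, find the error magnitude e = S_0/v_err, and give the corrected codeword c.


S = (8, 4, 2), error at position 1, error magnitude e = 10, c = [5, 10, 9, 2, 1].

Step 1: column multipliers v_i = (∏_{j≠i}(α_i − α_j))^{−1} mod 11.
  i = 1 (α = 6): (6−3)(6−8)(6−10)(6−4) = 3·(−2)·(−4)·2 = 48 ≡ 4, so v_1 = 4^{−1} = 3 (mod 11).
  i = 2 (α = 3): (3−6)(3−8)(3−10)(3−4) = (−3)·(−5)·(−7)·(−1) = 105 ≡ 6, so v_2 = 6^{−1} = 2 (mod 11).
  i = 3 (α = 8): (8−6)(8−3)(8−10)(8−4) = 2·5·(−2)·4 = −80 ≡ 8, so v_3 = 8^{−1} = 7 (mod 11).
  i = 4 (α = 10): (10−6)(10−3)(10−8)(10−4) = 4·7·2·6 = 336 ≡ 6, so v_4 = 6^{−1} = 2 (mod 11).
  i = 5 (α = 4): (4−6)(4−3)(4−8)(4−10) = (−2)·1·(−4)·(−6) = −48 ≡ 7, so v_5 = 7^{−1} = 8 (mod 11).
  v = [3, 2, 7, 2, 8].
Step 2: syndromes of r = [4, 10, 9, 2, 1] (all sums mod 11).
  S_0 = Σ v_i r_i = 3·4 + 2·10 + 7·9 + 2·2 + 8·1 = 107 ≡ 8.
  S_1 = Σ v_i α_i r_i = 3·6·4 + 2·3·10 + 7·8·9 + 2·10·2 + 8·4·1 = 708 ≡ 4.
  α_i^2 mod 11 = [3, 9, 9, 1, 5].
  S_2 = Σ v_i α_i^2 r_i = 3·3·4 + 2·9·10 + 7·9·9 + 2·1·2 + 8·5·1 = 827 ≡ 2.
  S = (8, 4, 2) ≠ 0, so r is not a codeword (an error is present).
Step 3: locate the error. For a single error e at position i, S_ℓ = v_i·e·α_i^ℓ, so α_err = S_1/S_0.
  S_0^{−1} = 8^{−1} = 7 (mod 11), so α_err = 4·7 = 28 ≡ 6 = α_1. Error position i = 1.
  Consistency check: S_2/S_1 = 2·3 = 6 ≡ 6 = α_err ✓ (single-error assumption holds).
Step 4: error magnitude e = S_0/v_1 = S_0·∏_{j≠1}(α_1 − α_j) = 8·4 = 32 ≡ 10 (mod 11).
Step 5: correct position 1: c_1 = r_1 − e = 4 − 10 ≡ 5 (mod 11). Hence c = [5, 10, 9, 2, 1].
  Check: interpolating c through the α_i gives m(x) = 4 + 2·x (degree < 2) with m(α_i) = c_i for every i, so c is indeed a codeword.


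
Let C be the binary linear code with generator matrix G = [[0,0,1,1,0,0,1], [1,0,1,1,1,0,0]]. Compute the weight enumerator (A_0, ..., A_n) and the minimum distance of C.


Weight distribution: A_0 = 1, A_3 = 2, A_4 = 1. Minimum distance d = 3.

Enumerate all 2^2 = 4 messages m ∈ F_2^2.
For each, compute codeword c = mG in F_2^7, then tally its weight.
  m = 00 → c = 0000000, weight = 0.
  m = 10 → c = 0011001, weight = 3.
  m = 01 → c = 1011100, weight = 4.
  m = 11 → c = 1000101, weight = 3.
Tally weights:
  weight 0: 1 codewords.
  weight 3: 2 codewords.
  weight 4: 1 codewords.
Minimum distance d = smallest w > 0 with A_w > 0 = 3.
Sanity: Σ A_w = 4 = 2^2 = 4 ✓.


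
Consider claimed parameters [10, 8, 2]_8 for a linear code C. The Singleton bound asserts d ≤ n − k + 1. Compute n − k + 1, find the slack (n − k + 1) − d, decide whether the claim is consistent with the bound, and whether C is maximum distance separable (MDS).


Singleton RHS = n − k + 1 = 3, slack = 1, bound satisfied, not MDS.

Singleton bound: d ≤ n − k + 1.
Here n = 10, k = 8, so n − k + 1 = 3.
Given d = 2, check d ≤ 3: YES.
Slack = (n − k + 1) − d = 1.
The code is NOT MDS (slack = 1 > 0).
Description: the claimed parameters are [10, 8, 2]_8; such a code would be non-MDS.


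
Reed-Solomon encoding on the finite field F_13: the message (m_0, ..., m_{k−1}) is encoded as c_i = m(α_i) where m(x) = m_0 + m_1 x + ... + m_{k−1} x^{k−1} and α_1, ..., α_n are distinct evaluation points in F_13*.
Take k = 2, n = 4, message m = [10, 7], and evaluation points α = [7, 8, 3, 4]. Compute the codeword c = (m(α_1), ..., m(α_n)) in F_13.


c = [7, 1, 5, 12]

Message polynomial: m(x) = 10 + 7·x (mod 13).
For each evaluation point α_i, compute m(α_i) mod 13:
  α_1 = 7: Horner steps 7 → 7, so m(7) = 7.
  α_2 = 8: Horner steps 7 → 1, so m(8) = 1.
  α_3 = 3: Horner steps 7 → 5, so m(3) = 5.
  α_4 = 4: Horner steps 7 → 12, so m(4) = 12.
Codeword c = [7, 1, 5, 12] ∈ F_13^4.


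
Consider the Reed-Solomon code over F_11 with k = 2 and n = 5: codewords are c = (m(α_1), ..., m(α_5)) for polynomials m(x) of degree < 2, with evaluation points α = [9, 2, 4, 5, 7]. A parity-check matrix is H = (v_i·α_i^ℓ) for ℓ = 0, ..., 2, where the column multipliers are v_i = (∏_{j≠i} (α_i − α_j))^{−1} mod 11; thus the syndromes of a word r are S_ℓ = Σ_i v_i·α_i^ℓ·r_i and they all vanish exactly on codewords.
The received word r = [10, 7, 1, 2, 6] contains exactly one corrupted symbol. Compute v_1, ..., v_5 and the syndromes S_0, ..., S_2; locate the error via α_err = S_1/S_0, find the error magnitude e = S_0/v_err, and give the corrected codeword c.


S = (4, 5, 9), error at position 3, error magnitude e = 1, c = [10, 7, 0, 2, 6].

Step 1: column multipliers v_i = (∏_{j≠i}(α_i − α_j))^{−1} mod 11.
  i = 1 (α = 9): (9−2)(9−4)(9−5)(9−7) = 7·5·4·2 = 280 ≡ 5, so v_1 = 5^{−1} = 9 (mod 11).
  i = 2 (α = 2): (2−9)(2−4)(2−5)(2−7) = (−7)·(−2)·(−3)·(−5) = 210 ≡ 1, so v_2 = 1^{−1} = 1 (mod 11).
  i = 3 (α = 4): (4−9)(4−2)(4−5)(4−7) = (−5)·2·(−1)·(−3) = −30 ≡ 3, so v_3 = 3^{−1} = 4 (mod 11).
  i = 4 (α = 5): (5−9)(5−2)(5−4)(5−7) = (−4)·3·1·(−2) = 24 ≡ 2, so v_4 = 2^{−1} = 6 (mod 11).
  i = 5 (α = 7): (7−9)(7−2)(7−4)(7−5) = (−2)·5·3·2 = −60 ≡ 6, so v_5 = 6^{−1} = 2 (mod 11).
  v = [9, 1, 4, 6, 2].
Step 2: syndromes of r = [10, 7, 1, 2, 6] (all sums mod 11).
  S_0 = Σ v_i r_i = 9·10 + 1·7 + 4·1 + 6·2 + 2·6 = 125 ≡ 4.
  S_1 = Σ v_i α_i r_i = 9·9·10 + 1·2·7 + 4·4·1 + 6·5·2 + 2·7·6 = 984 ≡ 5.
  α_i^2 mod 11 = [4, 4, 5, 3, 5].
  S_2 = Σ v_i α_i^2 r_i = 9·4·10 + 1·4·7 + 4·5·1 + 6·3·2 + 2·5·6 = 504 ≡ 9.
  S = (4, 5, 9) ≠ 0, so r is not a codeword (an error is present).
Step 3: locate the error. For a single error e at position i, S_ℓ = v_i·e·α_i^ℓ, so α_err = S_1/S_0.
  S_0^{−1} = 4^{−1} = 3 (mod 11), so α_err = 5·3 = 15 ≡ 4 = α_3. Error position i = 3.
  Consistency check: S_2/S_1 = 9·9 = 81 ≡ 4 = α_err ✓ (single-error assumption holds).
Step 4: error magnitude e = S_0/v_3 = S_0·∏_{j≠3}(α_3 − α_j) = 4·3 = 12 ≡ 1 (mod 11).
Step 5: correct position 3: c_3 = r_3 − e = 1 − 1 ≡ 0 (mod 11). Hence c = [10, 7, 0, 2, 6].
  Check: interpolating c through the α_i gives m(x) = 3 + 2·x (degree < 2) with m(α_i) = c_i for every i, so c is indeed a codeword.


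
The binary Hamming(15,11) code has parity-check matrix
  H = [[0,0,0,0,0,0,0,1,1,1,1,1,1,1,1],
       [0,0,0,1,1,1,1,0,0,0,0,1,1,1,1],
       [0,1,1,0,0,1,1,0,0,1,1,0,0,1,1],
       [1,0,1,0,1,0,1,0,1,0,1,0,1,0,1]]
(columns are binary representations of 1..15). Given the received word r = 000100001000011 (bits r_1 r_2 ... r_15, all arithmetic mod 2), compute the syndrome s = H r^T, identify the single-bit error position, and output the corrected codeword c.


s = (1, 1, 0, 0)^T, error position = 12, corrected codeword c = 000100001001011

Compute s = H r^T mod 2 one row at a time:
  s_1 = 0 + 1 + 0 + 0 + 0 + 0 + 1 + 1 = 3 ≡ 1 (mod 2).
  s_2 = 1 + 0 + 0 + 0 + 0 + 0 + 1 + 1 = 3 ≡ 1 (mod 2).
  s_3 = 0 + 0 + 0 + 0 + 0 + 0 + 1 + 1 = 2 ≡ 0 (mod 2).
  s_4 = 0 + 0 + 0 + 0 + 1 + 0 + 0 + 1 = 2 ≡ 0 (mod 2).
s = (1, 1, 0, 0)^T — this equals column 12 of H (binary 1100), so error is at position 12.
Correct: flip bit 12 of r = 000100001000011 to get c = 000100001001011.


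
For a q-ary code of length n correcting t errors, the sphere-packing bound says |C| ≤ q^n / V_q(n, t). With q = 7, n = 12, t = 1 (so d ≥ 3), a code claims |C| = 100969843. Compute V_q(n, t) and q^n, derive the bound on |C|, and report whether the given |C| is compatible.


V_q(n, t) = 73, q^n = 13841287201, Hamming bound = 189606673, |C| = 100969843 ≤ bound (satisfied).

Step 1: Compute V_q(n, t) = Σ_{j=0}^1 C(n, j) (q−1)^j.
  j = 0: C(12,0)·(6)^0 = 1·1 = 1.
  j = 1: C(12,1)·(6)^1 = 12·6 = 72.
  V_q(n, t) = 1 + 72 = 73.
Step 2: q^n = 7^12 = 13841287201.
Step 3: Hamming bound ⌊q^n / V_q(n,t)⌋ = ⌊13841287201/73⌋ = 189606673.
Step 4: Compare |C| = 100969843 to 189606673: satisfied.
The claimed |C| lies below the Hamming bound.


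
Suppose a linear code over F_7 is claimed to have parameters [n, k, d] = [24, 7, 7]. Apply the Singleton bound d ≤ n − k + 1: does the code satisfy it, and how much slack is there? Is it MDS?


Singleton RHS = n − k + 1 = 18, slack = 11, bound satisfied, not MDS.

Singleton bound: d ≤ n − k + 1.
Here n = 24, k = 7, so n − k + 1 = 18.
Given d = 7, check d ≤ 18: YES.
Slack = (n − k + 1) − d = 11.
The code is NOT MDS (slack = 11 > 0).
Description: the claimed parameters are [24, 7, 7]_7; such a code would be non-MDS.


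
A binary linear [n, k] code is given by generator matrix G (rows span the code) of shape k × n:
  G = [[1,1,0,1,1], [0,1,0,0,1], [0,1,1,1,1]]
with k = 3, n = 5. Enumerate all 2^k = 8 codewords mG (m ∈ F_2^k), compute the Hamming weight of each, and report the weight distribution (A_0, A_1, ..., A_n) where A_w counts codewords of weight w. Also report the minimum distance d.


Weight distribution: A_0 = 1, A_2 = 4, A_4 = 3. Minimum distance d = 2.

Enumerate all 2^3 = 8 messages m ∈ F_2^3.
For each, compute codeword c = mG in F_2^5, then tally its weight.
  m = 000 → c = 00000, weight = 0.
  m = 100 → c = 11011, weight = 4.
  m = 010 → c = 01001, weight = 2.
  m = 110 → c = 10010, weight = 2.
  m = 001 → c = 01111, weight = 4.
  m = 101 → c = 10100, weight = 2.
  m = 011 → c = 00110, weight = 2.
  m = 111 → c = 11101, weight = 4.
Tally weights:
  weight 0: 1 codewords.
  weight 2: 4 codewords.
  weight 4: 3 codewords.
Minimum distance d = smallest w > 0 with A_w > 0 = 2.
Sanity: Σ A_w = 8 = 2^3 = 8 ✓.


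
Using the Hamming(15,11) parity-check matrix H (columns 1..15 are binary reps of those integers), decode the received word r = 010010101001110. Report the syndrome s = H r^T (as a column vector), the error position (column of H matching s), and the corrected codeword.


s = (0, 1, 1, 0)^T, error position = 6, corrected codeword c = 010011101001110

Compute s = H r^T mod 2 one row at a time:
  s_1 = 0 + 1 + 0 + 0 + 1 + 1 + 1 + 0 = 4 ≡ 0 (mod 2).
  s_2 = 0 + 1 + 0 + 1 + 1 + 1 + 1 + 0 = 5 ≡ 1 (mod 2).
  s_3 = 1 + 0 + 0 + 1 + 0 + 0 + 1 + 0 = 3 ≡ 1 (mod 2).
  s_4 = 0 + 0 + 1 + 1 + 1 + 0 + 1 + 0 = 4 ≡ 0 (mod 2).
s = (0, 1, 1, 0)^T — this equals column 6 of H (binary 0110), so error is at position 6.
Correct: flip bit 6 of r = 010010101001110 to get c = 010011101001110.


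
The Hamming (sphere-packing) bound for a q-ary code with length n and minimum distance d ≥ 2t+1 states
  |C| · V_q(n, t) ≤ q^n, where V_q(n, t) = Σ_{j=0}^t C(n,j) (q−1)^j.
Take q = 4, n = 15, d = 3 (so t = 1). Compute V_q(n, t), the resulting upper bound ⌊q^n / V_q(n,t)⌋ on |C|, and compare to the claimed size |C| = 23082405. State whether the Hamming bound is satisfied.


V_q(n, t) = 46, q^n = 1073741824, Hamming bound = 23342213, |C| = 23082405 ≤ bound (satisfied).

Step 1: Compute V_q(n, t) = Σ_{j=0}^1 C(n, j) (q−1)^j.
  j = 0: C(15,0)·(3)^0 = 1·1 = 1.
  j = 1: C(15,1)·(3)^1 = 15·3 = 45.
  V_q(n, t) = 1 + 45 = 46.
Step 2: q^n = 4^15 = 1073741824.
Step 3: Hamming bound ⌊q^n / V_q(n,t)⌋ = ⌊1073741824/46⌋ = 23342213.
Step 4: Compare |C| = 23082405 to 23342213: satisfied.
The claimed |C| lies below the Hamming bound.


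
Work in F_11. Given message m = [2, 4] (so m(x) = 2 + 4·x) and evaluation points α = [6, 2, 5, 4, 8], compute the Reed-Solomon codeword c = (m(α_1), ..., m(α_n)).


c = [4, 10, 0, 7, 1]

Message polynomial: m(x) = 2 + 4·x (mod 11).
For each evaluation point α_i, compute m(α_i) mod 11:
  α_1 = 6: Horner steps 4 → 4, so m(6) = 4.
  α_2 = 2: Horner steps 4 → 10, so m(2) = 10.
  α_3 = 5: Horner steps 4 → 0, so m(5) = 0.
  α_4 = 4: Horner steps 4 → 7, so m(4) = 7.
  α_5 = 8: Horner steps 4 → 1, so m(8) = 1.
Codeword c = [4, 10, 0, 7, 1] ∈ F_11^5.


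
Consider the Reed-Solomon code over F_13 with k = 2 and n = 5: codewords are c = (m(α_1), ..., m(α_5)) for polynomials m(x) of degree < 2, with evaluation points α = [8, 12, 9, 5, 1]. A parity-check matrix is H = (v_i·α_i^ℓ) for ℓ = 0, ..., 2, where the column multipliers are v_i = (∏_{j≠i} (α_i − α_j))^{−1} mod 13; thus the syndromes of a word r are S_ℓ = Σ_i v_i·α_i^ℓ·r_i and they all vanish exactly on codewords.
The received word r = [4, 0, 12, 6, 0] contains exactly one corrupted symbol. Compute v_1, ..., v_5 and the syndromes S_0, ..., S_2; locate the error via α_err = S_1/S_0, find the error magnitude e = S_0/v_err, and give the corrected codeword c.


S = (3, 10, 3), error at position 2, error magnitude e = 3, c = [4, 10, 12, 6, 0].

Step 1: column multipliers v_i = (∏_{j≠i}(α_i − α_j))^{−1} mod 13.
  i = 1 (α = 8): (8−12)(8−9)(8−5)(8−1) = (−4)·(−1)·3·7 = 84 ≡ 6, so v_1 = 6^{−1} = 11 (mod 13).
  i = 2 (α = 12): (12−8)(12−9)(12−5)(12−1) = 4·3·7·11 = 924 ≡ 1, so v_2 = 1^{−1} = 1 (mod 13).
  i = 3 (α = 9): (9−8)(9−12)(9−5)(9−1) = 1·(−3)·4·8 = −96 ≡ 8, so v_3 = 8^{−1} = 5 (mod 13).
  i = 4 (α = 5): (5−8)(5−12)(5−9)(5−1) = (−3)·(−7)·(−4)·4 = −336 ≡ 2, so v_4 = 2^{−1} = 7 (mod 13).
  i = 5 (α = 1): (1−8)(1−12)(1−9)(1−5) = (−7)·(−11)·(−8)·(−4) = 2464 ≡ 7, so v_5 = 7^{−1} = 2 (mod 13).
  v = [11, 1, 5, 7, 2].
Step 2: syndromes of r = [4, 0, 12, 6, 0] (all sums mod 13).
  S_0 = Σ v_i r_i = 11·4 + 1·0 + 5·12 + 7·6 + 2·0 = 146 ≡ 3.
  S_1 = Σ v_i α_i r_i = 11·8·4 + 1·12·0 + 5·9·12 + 7·5·6 + 2·1·0 = 1102 ≡ 10.
  α_i^2 mod 13 = [12, 1, 3, 12, 1].
  S_2 = Σ v_i α_i^2 r_i = 11·12·4 + 1·1·0 + 5·3·12 + 7·12·6 + 2·1·0 = 1212 ≡ 3.
  S = (3, 10, 3) ≠ 0, so r is not a codeword (an error is present).
Step 3: locate the error. For a single error e at position i, S_ℓ = v_i·e·α_i^ℓ, so α_err = S_1/S_0.
  S_0^{−1} = 3^{−1} = 9 (mod 13), so α_err = 10·9 = 90 ≡ 12 = α_2. Error position i = 2.
  Consistency check: S_2/S_1 = 3·4 = 12 ≡ 12 = α_err ✓ (single-error assumption holds).
Step 4: error magnitude e = S_0/v_2 = S_0·∏_{j≠2}(α_2 − α_j) = 3·1 = 3 ≡ 3 (mod 13).
Step 5: correct position 2: c_2 = r_2 − e = 0 − 3 ≡ 10 (mod 13). Hence c = [4, 10, 12, 6, 0].
  Check: interpolating c through the α_i gives m(x) = 5 + 8·x (degree < 2) with m(α_i) = c_i for every i, so c is indeed a codeword.


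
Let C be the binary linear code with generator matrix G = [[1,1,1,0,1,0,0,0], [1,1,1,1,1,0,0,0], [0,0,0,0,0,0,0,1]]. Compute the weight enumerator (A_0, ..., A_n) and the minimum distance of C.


Weight distribution: A_0 = 1, A_1 = 2, A_2 = 1, A_4 = 1, A_5 = 2, A_6 = 1. Minimum distance d = 1.

Enumerate all 2^3 = 8 messages m ∈ F_2^3.
For each, compute codeword c = mG in F_2^8, then tally its weight.
  m = 000 → c = 00000000, weight = 0.
  m = 100 → c = 11101000, weight = 4.
  m = 010 → c = 11111000, weight = 5.
  m = 110 → c = 00010000, weight = 1.
  m = 001 → c = 00000001, weight = 1.
  m = 101 → c = 11101001, weight = 5.
  m = 011 → c = 11111001, weight = 6.
  m = 111 → c = 00010001, weight = 2.
Tally weights:
  weight 0: 1 codewords.
  weight 1: 2 codewords.
  weight 2: 1 codewords.
  weight 4: 1 codewords.
  weight 5: 2 codewords.
  weight 6: 1 codewords.
Minimum distance d = smallest w > 0 with A_w > 0 = 1.
Sanity: Σ A_w = 8 = 2^3 = 8 ✓.


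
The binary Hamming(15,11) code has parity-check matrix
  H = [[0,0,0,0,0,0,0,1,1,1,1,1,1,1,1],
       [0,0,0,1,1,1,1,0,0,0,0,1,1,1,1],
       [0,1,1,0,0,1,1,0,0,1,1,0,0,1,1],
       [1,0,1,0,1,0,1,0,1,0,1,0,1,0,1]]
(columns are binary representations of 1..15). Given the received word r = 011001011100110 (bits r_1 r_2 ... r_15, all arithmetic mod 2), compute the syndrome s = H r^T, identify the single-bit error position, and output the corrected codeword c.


s = (1, 1, 1, 1)^T, error position = 15, corrected codeword c = 011001011100111

Compute s = H r^T mod 2 one row at a time:
  s_1 = 1 + 1 + 1 + 0 + 0 + 1 + 1 + 0 = 5 ≡ 1 (mod 2).
  s_2 = 0 + 0 + 1 + 0 + 0 + 1 + 1 + 0 = 3 ≡ 1 (mod 2).
  s_3 = 1 + 1 + 1 + 0 + 1 + 0 + 1 + 0 = 5 ≡ 1 (mod 2).
  s_4 = 0 + 1 + 0 + 0 + 1 + 0 + 1 + 0 = 3 ≡ 1 (mod 2).
s = (1, 1, 1, 1)^T — this equals column 15 of H (binary 1111), so error is at position 15.
Correct: flip bit 15 of r = 011001011100110 to get c = 011001011100111.


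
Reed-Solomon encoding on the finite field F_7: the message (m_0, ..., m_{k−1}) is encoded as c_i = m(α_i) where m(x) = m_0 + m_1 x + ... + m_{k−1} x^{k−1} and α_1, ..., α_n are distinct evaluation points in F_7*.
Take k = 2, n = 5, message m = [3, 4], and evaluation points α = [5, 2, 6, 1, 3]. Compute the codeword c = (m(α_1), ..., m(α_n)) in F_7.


c = [2, 4, 6, 0, 1]

Message polynomial: m(x) = 3 + 4·x (mod 7).
For each evaluation point α_i, compute m(α_i) mod 7:
  α_1 = 5: Horner steps 4 → 2, so m(5) = 2.
  α_2 = 2: Horner steps 4 → 4, so m(2) = 4.
  α_3 = 6: Horner steps 4 → 6, so m(6) = 6.
  α_4 = 1: Horner steps 4 → 0, so m(1) = 0.
  α_5 = 3: Horner steps 4 → 1, so m(3) = 1.
Codeword c = [2, 4, 6, 0, 1] ∈ F_7^5.


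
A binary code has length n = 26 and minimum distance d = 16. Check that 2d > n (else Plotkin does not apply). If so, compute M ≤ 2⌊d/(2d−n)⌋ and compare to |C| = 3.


Plotkin bound M ≤ 4; given |C| = 3 ≤ bound (satisfied).

Check applicability: 2d = 32, n = 26.
2d − n = 6 > 0, so Plotkin applies.
Compute d/(2d−n) = 16/6 ≈ 2.6667.
⌊d/(2d−n)⌋ = 2.
Plotkin bound: M ≤ 2·2 = 4.
Given |C| = 3, check: satisfied.
This |C| is below the Plotkin bound.


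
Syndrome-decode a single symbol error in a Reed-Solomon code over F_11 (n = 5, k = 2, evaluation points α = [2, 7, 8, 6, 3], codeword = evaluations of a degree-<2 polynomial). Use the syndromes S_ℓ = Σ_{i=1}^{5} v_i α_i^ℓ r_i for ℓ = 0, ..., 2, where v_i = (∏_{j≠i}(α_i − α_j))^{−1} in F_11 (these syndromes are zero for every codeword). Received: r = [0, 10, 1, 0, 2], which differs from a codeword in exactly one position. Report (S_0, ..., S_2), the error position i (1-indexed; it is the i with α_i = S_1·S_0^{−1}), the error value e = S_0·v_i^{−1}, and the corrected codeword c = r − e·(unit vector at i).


S = (7, 9, 10), error at position 4, error magnitude e = 3, c = [0, 10, 1, 8, 2].

Step 1: column multipliers v_i = (∏_{j≠i}(α_i − α_j))^{−1} mod 11.
  i = 1 (α = 2): (2−7)(2−8)(2−6)(2−3) = (−5)·(−6)·(−4)·(−1) = 120 ≡ 10, so v_1 = 10^{−1} = 10 (mod 11).
  i = 2 (α = 7): (7−2)(7−8)(7−6)(7−3) = 5·(−1)·1·4 = −20 ≡ 2, so v_2 = 2^{−1} = 6 (mod 11).
  i = 3 (α = 8): (8−2)(8−7)(8−6)(8−3) = 6·1·2·5 = 60 ≡ 5, so v_3 = 5^{−1} = 9 (mod 11).
  i = 4 (α = 6): (6−2)(6−7)(6−8)(6−3) = 4·(−1)·(−2)·3 = 24 ≡ 2, so v_4 = 2^{−1} = 6 (mod 11).
  i = 5 (α = 3): (3−2)(3−7)(3−8)(3−6) = 1·(−4)·(−5)·(−3) = −60 ≡ 6, so v_5 = 6^{−1} = 2 (mod 11).
  v = [10, 6, 9, 6, 2].
Step 2: syndromes of r = [0, 10, 1, 0, 2] (all sums mod 11).
  S_0 = Σ v_i r_i = 10·0 + 6·10 + 9·1 + 6·0 + 2·2 = 73 ≡ 7.
  S_1 = Σ v_i α_i r_i = 10·2·0 + 6·7·10 + 9·8·1 + 6·6·0 + 2·3·2 = 504 ≡ 9.
  α_i^2 mod 11 = [4, 5, 9, 3, 9].
  S_2 = Σ v_i α_i^2 r_i = 10·4·0 + 6·5·10 + 9·9·1 + 6·3·0 + 2·9·2 = 417 ≡ 10.
  S = (7, 9, 10) ≠ 0, so r is not a codeword (an error is present).
Step 3: locate the error. For a single error e at position i, S_ℓ = v_i·e·α_i^ℓ, so α_err = S_1/S_0.
  S_0^{−1} = 7^{−1} = 8 (mod 11), so α_err = 9·8 = 72 ≡ 6 = α_4. Error position i = 4.
  Consistency check: S_2/S_1 = 10·5 = 50 ≡ 6 = α_err ✓ (single-error assumption holds).
Step 4: error magnitude e = S_0/v_4 = S_0·∏_{j≠4}(α_4 − α_j) = 7·2 = 14 ≡ 3 (mod 11).
Step 5: correct position 4: c_4 = r_4 − e = 0 − 3 ≡ 8 (mod 11). Hence c = [0, 10, 1, 8, 2].
  Check: interpolating c through the α_i gives m(x) = 7 + 2·x (degree < 2) with m(α_i) = c_i for every i, so c is indeed a codeword.


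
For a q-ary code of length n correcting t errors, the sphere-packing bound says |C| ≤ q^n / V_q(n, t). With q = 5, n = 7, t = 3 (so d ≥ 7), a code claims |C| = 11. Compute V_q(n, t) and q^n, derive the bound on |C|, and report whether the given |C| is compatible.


V_q(n, t) = 2605, q^n = 78125, Hamming bound = 29, |C| = 11 ≤ bound (satisfied).

Step 1: Compute V_q(n, t) = Σ_{j=0}^3 C(n, j) (q−1)^j.
  j = 0: C(7,0)·(4)^0 = 1·1 = 1.
  j = 1: C(7,1)·(4)^1 = 7·4 = 28.
  j = 2: C(7,2)·(4)^2 = 21·16 = 336.
  j = 3: C(7,3)·(4)^3 = 35·64 = 2240.
  V_q(n, t) = 1 + 28 + 336 + 2240 = 2605.
Step 2: q^n = 5^7 = 78125.
Step 3: Hamming bound ⌊q^n / V_q(n,t)⌋ = ⌊78125/2605⌋ = 29.
Step 4: Compare |C| = 11 to 29: satisfied.
The claimed |C| lies below the Hamming bound.


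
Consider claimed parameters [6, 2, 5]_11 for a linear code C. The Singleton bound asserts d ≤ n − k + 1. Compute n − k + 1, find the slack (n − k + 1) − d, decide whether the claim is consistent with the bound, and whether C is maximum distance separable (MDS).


Singleton RHS = n − k + 1 = 5, slack = 0, bound satisfied, MDS.

Singleton bound: d ≤ n − k + 1.
Here n = 6, k = 2, so n − k + 1 = 5.
Given d = 5, check d ≤ 5: YES.
Slack = (n − k + 1) − d = 0.
The code is MDS (slack = 0).
Description: the claimed parameters are [6, 2, 5]_11; such a code would be MDS (meets Singleton bound).


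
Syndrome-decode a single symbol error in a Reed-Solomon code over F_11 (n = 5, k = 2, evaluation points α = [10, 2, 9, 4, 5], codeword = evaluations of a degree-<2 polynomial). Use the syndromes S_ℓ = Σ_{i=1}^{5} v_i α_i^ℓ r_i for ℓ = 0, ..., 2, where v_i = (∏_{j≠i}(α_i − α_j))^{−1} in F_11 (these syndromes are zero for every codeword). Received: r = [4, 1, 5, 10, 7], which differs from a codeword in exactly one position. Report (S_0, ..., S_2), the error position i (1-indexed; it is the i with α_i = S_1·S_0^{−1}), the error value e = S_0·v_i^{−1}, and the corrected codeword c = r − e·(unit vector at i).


S = (4, 9, 1), error at position 5, error magnitude e = 9, c = [4, 1, 5, 10, 9].

Step 1: column multipliers v_i = (∏_{j≠i}(α_i − α_j))^{−1} mod 11.
  i = 1 (α = 10): (10−2)(10−9)(10−4)(10−5) = 8·1·6·5 = 240 ≡ 9, so v_1 = 9^{−1} = 5 (mod 11).
  i = 2 (α = 2): (2−10)(2−9)(2−4)(2−5) = (−8)·(−7)·(−2)·(−3) = 336 ≡ 6, so v_2 = 6^{−1} = 2 (mod 11).
  i = 3 (α = 9): (9−10)(9−2)(9−4)(9−5) = (−1)·7·5·4 = −140 ≡ 3, so v_3 = 3^{−1} = 4 (mod 11).
  i = 4 (α = 4): (4−10)(4−2)(4−9)(4−5) = (−6)·2·(−5)·(−1) = −60 ≡ 6, so v_4 = 6^{−1} = 2 (mod 11).
  i = 5 (α = 5): (5−10)(5−2)(5−9)(5−4) = (−5)·3·(−4)·1 = 60 ≡ 5, so v_5 = 5^{−1} = 9 (mod 11).
  v = [5, 2, 4, 2, 9].
Step 2: syndromes of r = [4, 1, 5, 10, 7] (all sums mod 11).
  S_0 = Σ v_i r_i = 5·4 + 2·1 + 4·5 + 2·10 + 9·7 = 125 ≡ 4.
  S_1 = Σ v_i α_i r_i = 5·10·4 + 2·2·1 + 4·9·5 + 2·4·10 + 9·5·7 = 779 ≡ 9.
  α_i^2 mod 11 = [1, 4, 4, 5, 3].
  S_2 = Σ v_i α_i^2 r_i = 5·1·4 + 2·4·1 + 4·4·5 + 2·5·10 + 9·3·7 = 397 ≡ 1.
  S = (4, 9, 1) ≠ 0, so r is not a codeword (an error is present).
Step 3: locate the error. For a single error e at position i, S_ℓ = v_i·e·α_i^ℓ, so α_err = S_1/S_0.
  S_0^{−1} = 4^{−1} = 3 (mod 11), so α_err = 9·3 = 27 ≡ 5 = α_5. Error position i = 5.
  Consistency check: S_2/S_1 = 1·5 = 5 ≡ 5 = α_err ✓ (single-error assumption holds).
Step 4: error magnitude e = S_0/v_5 = S_0·∏_{j≠5}(α_5 − α_j) = 4·5 = 20 ≡ 9 (mod 11).
Step 5: correct position 5: c_5 = r_5 − e = 7 − 9 ≡ 9 (mod 11). Hence c = [4, 1, 5, 10, 9].
  Check: interpolating c through the α_i gives m(x) = 3 + 10·x (degree < 2) with m(α_i) = c_i for every i, so c is indeed a codeword.
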